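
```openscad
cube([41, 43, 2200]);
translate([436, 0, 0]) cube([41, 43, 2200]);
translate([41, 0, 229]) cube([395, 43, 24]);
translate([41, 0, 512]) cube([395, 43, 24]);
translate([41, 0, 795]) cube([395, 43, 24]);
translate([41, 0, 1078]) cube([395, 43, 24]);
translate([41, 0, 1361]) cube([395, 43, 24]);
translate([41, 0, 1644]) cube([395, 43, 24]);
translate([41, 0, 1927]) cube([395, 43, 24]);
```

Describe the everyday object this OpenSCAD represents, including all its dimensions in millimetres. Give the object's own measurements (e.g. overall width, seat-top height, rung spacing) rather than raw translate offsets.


A straight ladder. Two 41×43 mm vertical rails, 2200 mm tall, stand 477 mm apart (outside-to-outside) with their front faces coplanar on the −y side. 7 rungs, each 43 mm deep and 24 mm tall, span between the inner faces of the rails, front faces flush with the rails. The lowest rung's underside is at z = 229 mm and rungs are spaced 283 mm apart (underside to underside).


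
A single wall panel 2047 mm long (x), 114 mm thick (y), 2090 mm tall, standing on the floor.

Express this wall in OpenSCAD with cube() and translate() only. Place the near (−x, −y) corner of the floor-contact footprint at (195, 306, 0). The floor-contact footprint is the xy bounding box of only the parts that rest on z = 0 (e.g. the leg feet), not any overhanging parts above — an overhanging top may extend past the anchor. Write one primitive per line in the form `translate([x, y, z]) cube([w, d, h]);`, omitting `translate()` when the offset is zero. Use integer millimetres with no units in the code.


translate([195, 306, 0]) cube([2047, 114, 2090]);


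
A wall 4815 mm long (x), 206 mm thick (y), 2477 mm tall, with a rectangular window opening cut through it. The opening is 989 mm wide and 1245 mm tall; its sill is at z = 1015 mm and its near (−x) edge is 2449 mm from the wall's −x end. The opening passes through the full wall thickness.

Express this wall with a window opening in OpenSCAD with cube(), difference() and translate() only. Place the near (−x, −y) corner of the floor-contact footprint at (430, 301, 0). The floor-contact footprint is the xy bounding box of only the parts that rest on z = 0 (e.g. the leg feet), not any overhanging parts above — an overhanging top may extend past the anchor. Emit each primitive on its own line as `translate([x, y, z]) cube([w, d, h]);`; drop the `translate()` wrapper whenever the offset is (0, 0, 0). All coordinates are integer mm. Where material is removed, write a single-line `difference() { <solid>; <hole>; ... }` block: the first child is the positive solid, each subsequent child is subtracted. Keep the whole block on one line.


difference() { translate([430, 301, 0]) cube([4815, 206, 2477]); translate([2879, 301, 1015]) cube([989, 206, 1245]); }


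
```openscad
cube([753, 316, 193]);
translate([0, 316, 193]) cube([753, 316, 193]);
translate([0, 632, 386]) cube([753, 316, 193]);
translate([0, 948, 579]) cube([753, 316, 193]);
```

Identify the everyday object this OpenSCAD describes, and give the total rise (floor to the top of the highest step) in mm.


A staircase. The total rise is 772 mm.

4 identical blocks, each offset up and back from the previous — a staircase. Each step is 193 mm tall and there are 4 of them, so the total rise is 4 × 193 = 772 mm.


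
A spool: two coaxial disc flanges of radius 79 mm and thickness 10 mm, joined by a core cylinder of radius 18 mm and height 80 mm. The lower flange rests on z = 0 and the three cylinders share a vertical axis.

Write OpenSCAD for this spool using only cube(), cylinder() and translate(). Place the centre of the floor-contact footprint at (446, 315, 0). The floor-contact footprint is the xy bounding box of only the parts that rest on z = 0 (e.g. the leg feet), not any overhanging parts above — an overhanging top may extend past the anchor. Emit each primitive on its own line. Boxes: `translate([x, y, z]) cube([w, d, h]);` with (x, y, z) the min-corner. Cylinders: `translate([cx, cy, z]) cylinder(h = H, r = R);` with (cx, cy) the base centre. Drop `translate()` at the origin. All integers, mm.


translate([446, 315, 0]) cylinder(h = 10, r = 79);
translate([446, 315, 10]) cylinder(h = 80, r = 18);
translate([446, 315, 90]) cylinder(h = 10, r = 79);


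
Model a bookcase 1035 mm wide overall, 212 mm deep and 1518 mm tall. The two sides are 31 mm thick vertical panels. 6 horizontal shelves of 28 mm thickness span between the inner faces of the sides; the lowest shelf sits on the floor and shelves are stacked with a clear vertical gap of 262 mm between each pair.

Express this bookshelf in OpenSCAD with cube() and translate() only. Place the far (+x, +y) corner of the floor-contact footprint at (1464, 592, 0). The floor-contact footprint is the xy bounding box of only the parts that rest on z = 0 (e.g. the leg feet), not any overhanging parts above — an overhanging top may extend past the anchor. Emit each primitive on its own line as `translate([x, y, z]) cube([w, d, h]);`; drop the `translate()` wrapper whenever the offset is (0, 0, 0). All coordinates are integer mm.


translate([429, 380, 0]) cube([31, 212, 1518]);
translate([1433, 380, 0]) cube([31, 212, 1518]);
translate([460, 380, 0]) cube([973, 212, 28]);
translate([460, 380, 290]) cube([973, 212, 28]);
translate([460, 380, 580]) cube([973, 212, 28]);
translate([460, 380, 870]) cube([973, 212, 28]);
translate([460, 380, 1160]) cube([973, 212, 28]);
translate([460, 380, 1450]) cube([973, 212, 28]);


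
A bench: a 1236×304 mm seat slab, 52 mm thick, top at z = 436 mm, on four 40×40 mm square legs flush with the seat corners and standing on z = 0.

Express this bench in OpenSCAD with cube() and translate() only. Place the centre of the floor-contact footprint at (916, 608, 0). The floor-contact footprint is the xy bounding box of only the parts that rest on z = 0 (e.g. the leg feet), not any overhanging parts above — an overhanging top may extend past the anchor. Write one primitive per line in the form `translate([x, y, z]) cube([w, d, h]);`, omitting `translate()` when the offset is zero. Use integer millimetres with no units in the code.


translate([298, 456, 384]) cube([1236, 304, 52]);
translate([298, 456, 0]) cube([40, 40, 384]);
translate([298, 720, 0]) cube([40, 40, 384]);
translate([1494, 456, 0]) cube([40, 40, 384]);
translate([1494, 720, 0]) cube([40, 40, 384]);


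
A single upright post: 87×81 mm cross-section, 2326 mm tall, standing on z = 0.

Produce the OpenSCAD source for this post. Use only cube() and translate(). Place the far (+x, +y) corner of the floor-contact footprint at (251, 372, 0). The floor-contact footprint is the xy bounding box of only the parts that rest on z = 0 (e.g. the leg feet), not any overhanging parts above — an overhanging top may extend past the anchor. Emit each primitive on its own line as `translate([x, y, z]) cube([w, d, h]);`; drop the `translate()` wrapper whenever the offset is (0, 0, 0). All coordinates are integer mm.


translate([164, 291, 0]) cube([87, 81, 2326]);


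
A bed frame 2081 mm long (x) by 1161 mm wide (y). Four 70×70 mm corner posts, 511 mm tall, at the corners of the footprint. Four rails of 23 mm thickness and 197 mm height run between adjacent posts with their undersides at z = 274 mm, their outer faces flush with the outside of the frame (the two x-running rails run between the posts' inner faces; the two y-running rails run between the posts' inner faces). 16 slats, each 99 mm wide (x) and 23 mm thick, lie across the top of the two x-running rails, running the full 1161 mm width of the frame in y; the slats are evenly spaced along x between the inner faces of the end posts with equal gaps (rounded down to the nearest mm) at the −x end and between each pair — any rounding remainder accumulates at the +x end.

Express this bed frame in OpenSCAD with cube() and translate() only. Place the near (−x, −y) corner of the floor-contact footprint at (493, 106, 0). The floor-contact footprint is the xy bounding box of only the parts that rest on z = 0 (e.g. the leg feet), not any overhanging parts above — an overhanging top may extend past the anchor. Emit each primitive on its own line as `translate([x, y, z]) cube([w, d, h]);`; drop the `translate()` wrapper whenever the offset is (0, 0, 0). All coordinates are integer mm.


translate([493, 106, 0]) cube([70, 70, 511]);
translate([493, 1197, 0]) cube([70, 70, 511]);
translate([2504, 106, 0]) cube([70, 70, 511]);
translate([2504, 1197, 0]) cube([70, 70, 511]);
translate([563, 106, 274]) cube([1941, 23, 197]);
translate([563, 1244, 274]) cube([1941, 23, 197]);
translate([493, 176, 274]) cube([23, 1021, 197]);
translate([2551, 176, 274]) cube([23, 1021, 197]);
translate([584, 106, 471]) cube([99, 1161, 23]);
translate([704, 106, 471]) cube([99, 1161, 23]);
translate([824, 106, 471]) cube([99, 1161, 23]);
translate([944, 106, 471]) cube([99, 1161, 23]);
translate([1064, 106, 471]) cube([99, 1161, 23]);
translate([1184, 106, 471]) cube([99, 1161, 23]);
translate([1304, 106, 471]) cube([99, 1161, 23]);
translate([1424, 106, 471]) cube([99, 1161, 23]);
translate([1544, 106, 471]) cube([99, 1161, 23]);
translate([1664, 106, 471]) cube([99, 1161, 23]);
translate([1784, 106, 471]) cube([99, 1161, 23]);
translate([1904, 106, 471]) cube([99, 1161, 23]);
translate([2024, 106, 471]) cube([99, 1161, 23]);
translate([2144, 106, 471]) cube([99, 1161, 23]);
translate([2264, 106, 471]) cube([99, 1161, 23]);
translate([2384, 106, 471]) cube([99, 1161, 23]);


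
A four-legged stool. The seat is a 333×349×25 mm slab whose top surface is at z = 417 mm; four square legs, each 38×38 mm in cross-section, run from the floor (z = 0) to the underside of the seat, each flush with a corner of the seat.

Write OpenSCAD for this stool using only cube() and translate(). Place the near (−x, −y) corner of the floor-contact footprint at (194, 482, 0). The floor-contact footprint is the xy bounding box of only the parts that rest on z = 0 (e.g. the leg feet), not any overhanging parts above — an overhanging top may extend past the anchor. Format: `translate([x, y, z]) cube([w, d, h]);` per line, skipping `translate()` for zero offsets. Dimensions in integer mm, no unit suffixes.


// leg_h = 417 - 25 = 392
translate([194, 482, 392]) cube([333, 349, 25]);
translate([194, 482, 0]) cube([38, 38, 392]);
translate([489, 482, 0]) cube([38, 38, 392]);
translate([194, 793, 0]) cube([38, 38, 392]);
translate([489, 793, 0]) cube([38, 38, 392]);


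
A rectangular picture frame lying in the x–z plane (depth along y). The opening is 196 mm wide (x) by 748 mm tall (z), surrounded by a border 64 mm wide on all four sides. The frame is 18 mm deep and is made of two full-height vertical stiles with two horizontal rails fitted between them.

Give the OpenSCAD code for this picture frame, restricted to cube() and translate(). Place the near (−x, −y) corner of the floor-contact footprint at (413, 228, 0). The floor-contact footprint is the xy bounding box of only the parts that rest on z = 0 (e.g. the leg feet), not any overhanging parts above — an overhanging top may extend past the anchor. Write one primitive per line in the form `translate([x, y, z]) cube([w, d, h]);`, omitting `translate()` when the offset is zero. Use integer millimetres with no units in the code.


translate([413, 228, 0]) cube([64, 18, 876]);
translate([673, 228, 0]) cube([64, 18, 876]);
translate([477, 228, 0]) cube([196, 18, 64]);
translate([477, 228, 812]) cube([196, 18, 64]);


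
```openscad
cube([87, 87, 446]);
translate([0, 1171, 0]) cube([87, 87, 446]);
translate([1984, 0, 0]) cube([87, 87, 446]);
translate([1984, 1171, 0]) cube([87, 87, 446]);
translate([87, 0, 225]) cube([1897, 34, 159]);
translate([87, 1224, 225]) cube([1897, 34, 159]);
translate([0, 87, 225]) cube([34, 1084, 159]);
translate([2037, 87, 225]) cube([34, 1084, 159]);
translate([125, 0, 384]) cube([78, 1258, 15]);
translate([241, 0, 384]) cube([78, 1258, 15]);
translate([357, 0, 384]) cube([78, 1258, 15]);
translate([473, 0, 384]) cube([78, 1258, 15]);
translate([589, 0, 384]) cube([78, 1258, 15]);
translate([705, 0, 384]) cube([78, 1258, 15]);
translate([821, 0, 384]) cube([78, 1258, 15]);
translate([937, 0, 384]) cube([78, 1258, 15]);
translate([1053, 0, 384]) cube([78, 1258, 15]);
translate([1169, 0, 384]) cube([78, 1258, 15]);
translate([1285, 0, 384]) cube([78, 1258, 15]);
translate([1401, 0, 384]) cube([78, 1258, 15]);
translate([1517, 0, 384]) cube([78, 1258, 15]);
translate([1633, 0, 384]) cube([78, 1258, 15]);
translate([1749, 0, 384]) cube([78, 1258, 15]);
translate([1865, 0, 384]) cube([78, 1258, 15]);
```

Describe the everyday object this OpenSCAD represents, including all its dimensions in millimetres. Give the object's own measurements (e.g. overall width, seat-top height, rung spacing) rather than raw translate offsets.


A bed frame 2071 mm long (x) by 1258 mm wide (y). Four 87×87 mm corner posts, 446 mm tall, at the corners of the footprint. Four rails of 34 mm thickness and 159 mm height run between adjacent posts with their undersides at z = 225 mm, their outer faces flush with the outside of the frame (the two x-running rails run between the posts' inner faces; the two y-running rails run between the posts' inner faces). 16 slats, each 78 mm wide (x) and 15 mm thick, lie across the top of the two x-running rails, running the full 1258 mm width of the frame in y; along x they sit between the end posts with a 38 mm gap after the −x posts and between neighbouring slats, leaving 41 mm before the +x posts.


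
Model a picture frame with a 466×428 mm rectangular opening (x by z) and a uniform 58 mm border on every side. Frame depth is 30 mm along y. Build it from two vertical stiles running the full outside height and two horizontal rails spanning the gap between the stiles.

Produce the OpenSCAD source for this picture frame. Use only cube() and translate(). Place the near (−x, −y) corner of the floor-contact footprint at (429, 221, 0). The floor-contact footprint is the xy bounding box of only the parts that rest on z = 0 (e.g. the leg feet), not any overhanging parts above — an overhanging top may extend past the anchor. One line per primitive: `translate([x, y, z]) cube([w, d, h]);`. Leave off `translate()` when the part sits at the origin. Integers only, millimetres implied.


translate([429, 221, 0]) cube([58, 30, 544]);
translate([953, 221, 0]) cube([58, 30, 544]);
translate([487, 221, 0]) cube([466, 30, 58]);
translate([487, 221, 486]) cube([466, 30, 58]);


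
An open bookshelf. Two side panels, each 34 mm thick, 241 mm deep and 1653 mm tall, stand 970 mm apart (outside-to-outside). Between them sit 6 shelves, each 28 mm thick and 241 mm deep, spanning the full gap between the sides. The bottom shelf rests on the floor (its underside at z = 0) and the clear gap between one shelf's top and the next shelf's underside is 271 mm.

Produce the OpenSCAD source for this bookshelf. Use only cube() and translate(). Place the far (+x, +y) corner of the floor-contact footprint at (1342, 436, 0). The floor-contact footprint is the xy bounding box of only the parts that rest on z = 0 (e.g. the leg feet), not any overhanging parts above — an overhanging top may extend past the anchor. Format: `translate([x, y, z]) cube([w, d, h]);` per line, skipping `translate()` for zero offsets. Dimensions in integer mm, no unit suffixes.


translate([372, 195, 0]) cube([34, 241, 1653]);
translate([1308, 195, 0]) cube([34, 241, 1653]);
translate([406, 195, 0]) cube([902, 241, 28]);
translate([406, 195, 299]) cube([902, 241, 28]);
translate([406, 195, 598]) cube([902, 241, 28]);
translate([406, 195, 897]) cube([902, 241, 28]);
translate([406, 195, 1196]) cube([902, 241, 28]);
translate([406, 195, 1495]) cube([902, 241, 28]);


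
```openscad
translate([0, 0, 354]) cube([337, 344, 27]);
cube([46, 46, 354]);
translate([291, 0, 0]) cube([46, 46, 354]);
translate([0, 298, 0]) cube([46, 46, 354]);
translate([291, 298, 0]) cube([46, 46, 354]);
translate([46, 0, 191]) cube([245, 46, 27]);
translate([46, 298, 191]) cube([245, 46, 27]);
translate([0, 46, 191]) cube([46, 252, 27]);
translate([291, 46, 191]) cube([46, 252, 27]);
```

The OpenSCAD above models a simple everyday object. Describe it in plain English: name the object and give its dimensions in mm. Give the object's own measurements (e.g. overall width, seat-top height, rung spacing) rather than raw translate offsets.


A simple wooden stool: a rectangular seat 337 mm (x) by 344 mm (y), 27 mm thick, top face at z = 381 mm, on four square legs, each 46×46 mm in cross-section. The legs rest on z = 0, each flush with a corner of the seat. Four stretchers, 46 mm wide and 27 mm tall, connect adjacent legs with their undersides at z = 191 mm, each running between the inner faces of the legs it joins and aligned with the legs' outer faces on the other axis.


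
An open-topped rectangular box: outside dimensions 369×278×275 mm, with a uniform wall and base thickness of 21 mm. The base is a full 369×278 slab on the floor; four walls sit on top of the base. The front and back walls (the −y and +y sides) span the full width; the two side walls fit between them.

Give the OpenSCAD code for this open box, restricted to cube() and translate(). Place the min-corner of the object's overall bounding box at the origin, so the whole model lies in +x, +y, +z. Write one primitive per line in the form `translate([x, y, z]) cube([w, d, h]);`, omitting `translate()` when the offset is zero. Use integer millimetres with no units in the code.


cube([369, 278, 21]);
translate([0, 0, 21]) cube([369, 21, 254]);
translate([0, 257, 21]) cube([369, 21, 254]);
translate([0, 21, 21]) cube([21, 236, 254]);
translate([348, 21, 21]) cube([21, 236, 254]);


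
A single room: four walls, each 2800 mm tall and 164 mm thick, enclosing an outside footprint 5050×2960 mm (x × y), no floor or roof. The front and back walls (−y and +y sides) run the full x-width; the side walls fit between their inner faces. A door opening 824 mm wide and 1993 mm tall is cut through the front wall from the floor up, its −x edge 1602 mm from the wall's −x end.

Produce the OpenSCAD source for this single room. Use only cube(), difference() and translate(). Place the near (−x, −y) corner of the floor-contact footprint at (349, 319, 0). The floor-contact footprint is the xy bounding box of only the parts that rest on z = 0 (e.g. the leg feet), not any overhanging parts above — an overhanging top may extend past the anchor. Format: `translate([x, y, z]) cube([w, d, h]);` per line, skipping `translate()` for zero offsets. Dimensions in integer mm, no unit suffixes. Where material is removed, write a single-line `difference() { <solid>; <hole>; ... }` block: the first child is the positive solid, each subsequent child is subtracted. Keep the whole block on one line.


difference() { translate([349, 319, 0]) cube([5050, 164, 2800]); translate([1951, 319, 0]) cube([824, 164, 1993]); }
translate([349, 3115, 0]) cube([5050, 164, 2800]);
translate([349, 483, 0]) cube([164, 2632, 2800]);
translate([5235, 483, 0]) cube([164, 2632, 2800]);


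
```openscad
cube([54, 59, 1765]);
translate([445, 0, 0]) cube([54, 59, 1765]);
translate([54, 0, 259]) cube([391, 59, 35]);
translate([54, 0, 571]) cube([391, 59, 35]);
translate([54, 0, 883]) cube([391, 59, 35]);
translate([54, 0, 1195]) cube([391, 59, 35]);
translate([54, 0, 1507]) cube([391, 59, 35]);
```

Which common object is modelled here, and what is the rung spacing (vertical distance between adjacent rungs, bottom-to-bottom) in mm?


A ladder. The rung spacing is 312 mm.

Two tall 54×59 posts with 5 short bars between them — a ladder. Adjacent rungs sit at z = 259 and z = 571, so the spacing is 571 − 259 = 312 mm.


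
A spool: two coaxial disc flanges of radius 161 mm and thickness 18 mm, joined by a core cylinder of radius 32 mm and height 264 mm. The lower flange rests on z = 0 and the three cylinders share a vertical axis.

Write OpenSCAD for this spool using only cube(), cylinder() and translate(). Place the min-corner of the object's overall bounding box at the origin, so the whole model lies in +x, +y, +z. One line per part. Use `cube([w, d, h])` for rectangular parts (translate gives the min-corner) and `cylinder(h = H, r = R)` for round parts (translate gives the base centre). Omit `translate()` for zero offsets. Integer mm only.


translate([161, 161, 0]) cylinder(h = 18, r = 161);
translate([161, 161, 18]) cylinder(h = 264, r = 32);
translate([161, 161, 282]) cylinder(h = 18, r = 161);


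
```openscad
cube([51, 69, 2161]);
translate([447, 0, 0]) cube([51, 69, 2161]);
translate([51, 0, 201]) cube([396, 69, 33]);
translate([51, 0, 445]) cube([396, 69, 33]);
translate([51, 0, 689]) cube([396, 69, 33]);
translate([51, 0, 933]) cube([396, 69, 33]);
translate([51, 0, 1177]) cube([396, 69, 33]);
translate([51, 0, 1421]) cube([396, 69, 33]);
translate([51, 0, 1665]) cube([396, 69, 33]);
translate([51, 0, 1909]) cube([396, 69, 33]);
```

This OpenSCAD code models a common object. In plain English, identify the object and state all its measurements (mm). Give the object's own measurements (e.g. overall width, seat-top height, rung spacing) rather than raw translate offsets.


A straight ladder. Two 51×69 mm vertical rails, 2161 mm tall, stand 498 mm apart (outside-to-outside) with their front faces coplanar on the −y side. 8 rungs, each 69 mm deep and 33 mm tall, span between the inner faces of the rails, front faces flush with the rails. The lowest rung's underside is at z = 201 mm and rungs are spaced 244 mm apart (underside to underside).


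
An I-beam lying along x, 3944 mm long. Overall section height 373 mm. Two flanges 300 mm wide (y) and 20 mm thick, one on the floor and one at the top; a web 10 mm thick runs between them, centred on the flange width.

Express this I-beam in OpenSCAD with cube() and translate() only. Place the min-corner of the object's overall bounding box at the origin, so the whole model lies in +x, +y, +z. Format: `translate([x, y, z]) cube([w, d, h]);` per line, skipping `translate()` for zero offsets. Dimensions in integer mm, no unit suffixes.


cube([3944, 300, 20]);
translate([0, 145, 20]) cube([3944, 10, 333]);
translate([0, 0, 353]) cube([3944, 300, 20]);


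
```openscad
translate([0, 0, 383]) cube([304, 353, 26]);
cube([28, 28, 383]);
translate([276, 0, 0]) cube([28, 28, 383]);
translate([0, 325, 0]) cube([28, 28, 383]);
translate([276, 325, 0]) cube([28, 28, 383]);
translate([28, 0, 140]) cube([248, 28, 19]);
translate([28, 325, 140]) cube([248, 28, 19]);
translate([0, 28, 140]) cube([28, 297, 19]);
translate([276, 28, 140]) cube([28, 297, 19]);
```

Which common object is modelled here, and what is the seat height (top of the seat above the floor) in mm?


A stool. The seat height is 409 mm.

A 304×353×26 slab at z = 383 on four corner posts — a stool. The seat top is 383 + 26 = 409 mm.


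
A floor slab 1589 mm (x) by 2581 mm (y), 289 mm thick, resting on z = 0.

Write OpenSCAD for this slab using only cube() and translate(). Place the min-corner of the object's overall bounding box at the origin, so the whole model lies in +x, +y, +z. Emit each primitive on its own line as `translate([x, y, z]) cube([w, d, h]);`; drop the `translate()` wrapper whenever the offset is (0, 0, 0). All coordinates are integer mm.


cube([1589, 2581, 289]);


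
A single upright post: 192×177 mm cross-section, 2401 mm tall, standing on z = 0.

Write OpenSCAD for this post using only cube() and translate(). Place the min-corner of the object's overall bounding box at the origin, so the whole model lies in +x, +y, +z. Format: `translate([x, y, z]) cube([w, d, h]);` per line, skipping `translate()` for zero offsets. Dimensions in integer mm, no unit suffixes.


cube([192, 177, 2401]);


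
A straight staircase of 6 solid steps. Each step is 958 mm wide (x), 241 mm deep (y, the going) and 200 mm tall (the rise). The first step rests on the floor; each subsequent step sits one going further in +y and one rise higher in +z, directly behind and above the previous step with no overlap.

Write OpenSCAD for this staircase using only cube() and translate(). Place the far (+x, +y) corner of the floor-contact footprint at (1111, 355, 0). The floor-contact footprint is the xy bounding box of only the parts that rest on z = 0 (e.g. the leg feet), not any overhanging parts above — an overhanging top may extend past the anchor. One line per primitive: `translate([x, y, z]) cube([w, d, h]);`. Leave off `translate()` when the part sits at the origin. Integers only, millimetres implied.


translate([153, 114, 0]) cube([958, 241, 200]);
translate([153, 355, 200]) cube([958, 241, 200]);
translate([153, 596, 400]) cube([958, 241, 200]);
translate([153, 837, 600]) cube([958, 241, 200]);
translate([153, 1078, 800]) cube([958, 241, 200]);
translate([153, 1319, 1000]) cube([958, 241, 200]);


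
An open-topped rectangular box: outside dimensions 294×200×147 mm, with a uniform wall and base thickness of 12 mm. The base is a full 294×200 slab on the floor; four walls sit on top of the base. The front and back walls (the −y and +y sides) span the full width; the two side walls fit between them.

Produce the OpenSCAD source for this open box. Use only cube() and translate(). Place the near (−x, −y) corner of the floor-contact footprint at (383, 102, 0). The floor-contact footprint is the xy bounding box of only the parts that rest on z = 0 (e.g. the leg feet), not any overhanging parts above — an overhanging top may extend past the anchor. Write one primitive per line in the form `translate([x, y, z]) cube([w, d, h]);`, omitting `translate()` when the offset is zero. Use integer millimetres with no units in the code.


translate([383, 102, 0]) cube([294, 200, 12]);
translate([383, 102, 12]) cube([294, 12, 135]);
translate([383, 290, 12]) cube([294, 12, 135]);
translate([383, 114, 12]) cube([12, 176, 135]);
translate([665, 114, 12]) cube([12, 176, 135]);


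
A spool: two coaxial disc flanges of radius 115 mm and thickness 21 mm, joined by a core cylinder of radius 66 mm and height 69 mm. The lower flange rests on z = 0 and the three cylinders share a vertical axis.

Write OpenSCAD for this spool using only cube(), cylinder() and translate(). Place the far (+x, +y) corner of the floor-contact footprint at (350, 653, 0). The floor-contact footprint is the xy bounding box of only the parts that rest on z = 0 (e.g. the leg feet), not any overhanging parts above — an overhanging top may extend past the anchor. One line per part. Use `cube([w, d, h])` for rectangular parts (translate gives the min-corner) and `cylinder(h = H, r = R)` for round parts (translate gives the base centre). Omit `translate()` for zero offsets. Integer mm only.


translate([235, 538, 0]) cylinder(h = 21, r = 115);
translate([235, 538, 21]) cylinder(h = 69, r = 66);
translate([235, 538, 90]) cylinder(h = 21, r = 115);


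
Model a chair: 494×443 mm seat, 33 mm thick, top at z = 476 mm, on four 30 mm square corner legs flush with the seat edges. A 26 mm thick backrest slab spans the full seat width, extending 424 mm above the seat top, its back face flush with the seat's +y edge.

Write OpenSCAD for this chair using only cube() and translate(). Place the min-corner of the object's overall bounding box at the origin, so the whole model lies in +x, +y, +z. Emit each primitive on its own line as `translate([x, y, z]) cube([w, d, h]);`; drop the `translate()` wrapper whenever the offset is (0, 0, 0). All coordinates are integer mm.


translate([0, 0, 443]) cube([494, 443, 33]);
cube([30, 30, 443]);
translate([464, 0, 0]) cube([30, 30, 443]);
translate([0, 413, 0]) cube([30, 30, 443]);
translate([464, 413, 0]) cube([30, 30, 443]);
translate([0, 417, 476]) cube([494, 26, 424]);


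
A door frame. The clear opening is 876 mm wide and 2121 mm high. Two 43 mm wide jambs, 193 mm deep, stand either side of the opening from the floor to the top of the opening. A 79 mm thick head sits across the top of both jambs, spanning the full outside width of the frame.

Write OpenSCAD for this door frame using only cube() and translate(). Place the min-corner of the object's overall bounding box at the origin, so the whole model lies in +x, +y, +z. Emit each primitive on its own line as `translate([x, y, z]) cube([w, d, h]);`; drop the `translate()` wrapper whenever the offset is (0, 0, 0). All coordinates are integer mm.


cube([43, 193, 2121]);
translate([919, 0, 0]) cube([43, 193, 2121]);
translate([0, 0, 2121]) cube([962, 193, 79]);


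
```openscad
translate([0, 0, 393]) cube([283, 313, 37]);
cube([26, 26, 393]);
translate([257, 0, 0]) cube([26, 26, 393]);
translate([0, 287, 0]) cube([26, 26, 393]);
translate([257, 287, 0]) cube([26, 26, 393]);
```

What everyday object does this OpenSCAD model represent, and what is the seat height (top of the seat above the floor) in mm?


A stool. The seat height is 430 mm.

A 283×313×37 slab at z = 393 on four corner posts — a stool. The seat top is 393 + 37 = 430 mm.


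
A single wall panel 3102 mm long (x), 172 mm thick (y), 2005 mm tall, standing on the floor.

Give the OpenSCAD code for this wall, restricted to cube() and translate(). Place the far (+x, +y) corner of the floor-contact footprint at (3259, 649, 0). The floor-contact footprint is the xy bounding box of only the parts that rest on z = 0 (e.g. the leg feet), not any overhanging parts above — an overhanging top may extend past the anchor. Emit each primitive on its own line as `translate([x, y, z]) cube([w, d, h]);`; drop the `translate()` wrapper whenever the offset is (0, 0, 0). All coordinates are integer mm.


translate([157, 477, 0]) cube([3102, 172, 2005]);


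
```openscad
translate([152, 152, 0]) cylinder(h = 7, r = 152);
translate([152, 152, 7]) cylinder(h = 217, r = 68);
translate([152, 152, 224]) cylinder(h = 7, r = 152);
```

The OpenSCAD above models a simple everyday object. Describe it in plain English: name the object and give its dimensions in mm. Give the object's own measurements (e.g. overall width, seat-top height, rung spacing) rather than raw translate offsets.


A spool: two coaxial disc flanges of radius 152 mm and thickness 7 mm, joined by a core cylinder of radius 68 mm and height 217 mm. The lower flange rests on z = 0 and the three cylinders share a vertical axis.


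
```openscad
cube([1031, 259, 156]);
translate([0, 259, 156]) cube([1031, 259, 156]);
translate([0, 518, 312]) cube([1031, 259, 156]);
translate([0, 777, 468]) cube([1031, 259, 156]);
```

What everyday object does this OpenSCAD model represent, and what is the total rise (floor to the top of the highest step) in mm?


A staircase. The total rise is 624 mm.

4 identical blocks, each offset up and back from the previous — a staircase. Each step is 156 mm tall and there are 4 of them, so the total rise is 4 × 156 = 624 mm.


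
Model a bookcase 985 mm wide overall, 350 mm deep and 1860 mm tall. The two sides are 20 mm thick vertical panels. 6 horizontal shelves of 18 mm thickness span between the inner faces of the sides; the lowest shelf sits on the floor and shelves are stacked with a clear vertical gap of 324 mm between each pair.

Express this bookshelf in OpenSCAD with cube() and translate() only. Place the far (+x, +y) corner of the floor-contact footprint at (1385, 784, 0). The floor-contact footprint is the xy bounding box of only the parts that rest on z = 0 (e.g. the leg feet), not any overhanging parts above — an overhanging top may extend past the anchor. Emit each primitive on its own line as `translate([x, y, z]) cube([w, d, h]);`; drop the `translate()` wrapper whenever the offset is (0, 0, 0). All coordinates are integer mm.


translate([400, 434, 0]) cube([20, 350, 1860]);
translate([1365, 434, 0]) cube([20, 350, 1860]);
translate([420, 434, 0]) cube([945, 350, 18]);
translate([420, 434, 342]) cube([945, 350, 18]);
translate([420, 434, 684]) cube([945, 350, 18]);
translate([420, 434, 1026]) cube([945, 350, 18]);
translate([420, 434, 1368]) cube([945, 350, 18]);
translate([420, 434, 1710]) cube([945, 350, 18]);


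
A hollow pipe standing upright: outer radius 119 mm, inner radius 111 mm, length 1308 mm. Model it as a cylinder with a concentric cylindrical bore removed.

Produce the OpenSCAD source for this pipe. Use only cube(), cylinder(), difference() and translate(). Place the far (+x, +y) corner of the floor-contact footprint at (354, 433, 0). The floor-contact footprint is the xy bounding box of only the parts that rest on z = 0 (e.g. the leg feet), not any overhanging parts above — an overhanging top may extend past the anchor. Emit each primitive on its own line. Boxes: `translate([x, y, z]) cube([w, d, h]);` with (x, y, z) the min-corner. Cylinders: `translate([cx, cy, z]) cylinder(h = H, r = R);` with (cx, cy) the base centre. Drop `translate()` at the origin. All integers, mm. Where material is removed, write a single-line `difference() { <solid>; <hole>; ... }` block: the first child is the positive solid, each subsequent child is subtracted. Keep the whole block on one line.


difference() { translate([235, 314, 0]) cylinder(h = 1308, r = 119); translate([235, 314, 0]) cylinder(h = 1308, r = 111); }


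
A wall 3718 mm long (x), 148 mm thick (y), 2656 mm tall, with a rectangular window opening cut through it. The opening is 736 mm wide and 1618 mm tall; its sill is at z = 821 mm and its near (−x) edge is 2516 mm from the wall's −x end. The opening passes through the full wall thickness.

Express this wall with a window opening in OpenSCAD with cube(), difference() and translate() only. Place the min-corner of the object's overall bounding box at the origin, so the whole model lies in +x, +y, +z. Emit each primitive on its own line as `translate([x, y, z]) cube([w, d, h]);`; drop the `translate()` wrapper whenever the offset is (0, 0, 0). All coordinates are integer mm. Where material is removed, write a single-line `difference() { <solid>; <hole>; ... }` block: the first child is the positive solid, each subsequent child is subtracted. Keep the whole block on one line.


difference() { cube([3718, 148, 2656]); translate([2516, 0, 821]) cube([736, 148, 1618]); }


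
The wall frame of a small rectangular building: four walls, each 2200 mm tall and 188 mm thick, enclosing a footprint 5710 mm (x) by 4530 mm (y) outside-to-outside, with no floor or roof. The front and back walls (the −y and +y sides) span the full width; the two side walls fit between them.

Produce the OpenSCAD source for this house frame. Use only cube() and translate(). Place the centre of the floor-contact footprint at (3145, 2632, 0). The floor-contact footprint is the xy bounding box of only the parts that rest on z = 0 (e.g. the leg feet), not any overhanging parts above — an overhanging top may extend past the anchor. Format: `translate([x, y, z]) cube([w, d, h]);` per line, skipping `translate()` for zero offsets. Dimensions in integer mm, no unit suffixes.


translate([290, 367, 0]) cube([5710, 188, 2200]);
translate([290, 4709, 0]) cube([5710, 188, 2200]);
translate([290, 555, 0]) cube([188, 4154, 2200]);
translate([5812, 555, 0]) cube([188, 4154, 2200]);


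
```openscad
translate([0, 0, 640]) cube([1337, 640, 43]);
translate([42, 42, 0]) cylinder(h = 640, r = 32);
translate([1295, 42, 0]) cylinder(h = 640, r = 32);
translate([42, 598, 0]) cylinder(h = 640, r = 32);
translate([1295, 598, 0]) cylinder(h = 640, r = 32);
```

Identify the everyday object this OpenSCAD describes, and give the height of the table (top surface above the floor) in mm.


A table. The table height is 683 mm.

A 1337×640×43 slab sits at z = 640 on four Ø64 mm round legs — a table. The top surface is at 640 + 43 = 683 mm.


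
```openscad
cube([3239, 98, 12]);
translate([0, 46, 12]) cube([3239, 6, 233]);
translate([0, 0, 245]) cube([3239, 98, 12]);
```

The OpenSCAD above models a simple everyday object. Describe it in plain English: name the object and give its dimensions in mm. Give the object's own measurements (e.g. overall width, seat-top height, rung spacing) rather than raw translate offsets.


An I-beam lying along x, 3239 mm long. Overall section height 257 mm. Two flanges 98 mm wide (y) and 12 mm thick, one on the floor and one at the top; a web 6 mm thick runs between them, centred on the flange width.


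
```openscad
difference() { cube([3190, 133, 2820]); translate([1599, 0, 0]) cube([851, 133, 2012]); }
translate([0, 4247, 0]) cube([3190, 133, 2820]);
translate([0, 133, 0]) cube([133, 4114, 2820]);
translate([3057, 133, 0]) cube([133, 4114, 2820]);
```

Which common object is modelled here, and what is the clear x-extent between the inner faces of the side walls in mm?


A single room. The interior width is 2924 mm.

Four walls enclosing a rectangle with a door in the front wall — a room. Outside width 3190 minus two 133 mm walls gives 2924 mm.


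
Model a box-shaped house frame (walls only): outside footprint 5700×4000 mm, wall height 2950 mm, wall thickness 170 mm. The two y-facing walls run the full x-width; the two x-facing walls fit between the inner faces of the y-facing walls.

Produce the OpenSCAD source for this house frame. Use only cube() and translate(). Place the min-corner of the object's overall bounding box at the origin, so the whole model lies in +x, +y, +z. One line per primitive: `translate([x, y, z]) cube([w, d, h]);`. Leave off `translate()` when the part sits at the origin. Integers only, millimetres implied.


cube([5700, 170, 2950]);
translate([0, 3830, 0]) cube([5700, 170, 2950]);
translate([0, 170, 0]) cube([170, 3660, 2950]);
translate([5530, 170, 0]) cube([170, 3660, 2950]);


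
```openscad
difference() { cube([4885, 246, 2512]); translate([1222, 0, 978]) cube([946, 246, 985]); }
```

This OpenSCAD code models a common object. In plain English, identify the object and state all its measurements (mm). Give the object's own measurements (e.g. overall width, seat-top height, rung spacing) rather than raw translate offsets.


A wall 4885 mm long (x), 246 mm thick (y), 2512 mm tall, with a rectangular window opening cut through it. The opening is 946 mm wide and 985 mm tall; its sill is at z = 978 mm and its near (−x) edge is 1222 mm from the wall's −x end. The opening passes through the full wall thickness.


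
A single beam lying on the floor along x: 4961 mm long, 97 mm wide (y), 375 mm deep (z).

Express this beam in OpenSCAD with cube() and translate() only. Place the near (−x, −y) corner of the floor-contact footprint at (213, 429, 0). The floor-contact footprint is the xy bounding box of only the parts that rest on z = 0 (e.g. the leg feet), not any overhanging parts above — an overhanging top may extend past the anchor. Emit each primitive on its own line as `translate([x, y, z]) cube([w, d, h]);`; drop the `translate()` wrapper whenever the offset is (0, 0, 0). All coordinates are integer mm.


translate([213, 429, 0]) cube([4961, 97, 375]);


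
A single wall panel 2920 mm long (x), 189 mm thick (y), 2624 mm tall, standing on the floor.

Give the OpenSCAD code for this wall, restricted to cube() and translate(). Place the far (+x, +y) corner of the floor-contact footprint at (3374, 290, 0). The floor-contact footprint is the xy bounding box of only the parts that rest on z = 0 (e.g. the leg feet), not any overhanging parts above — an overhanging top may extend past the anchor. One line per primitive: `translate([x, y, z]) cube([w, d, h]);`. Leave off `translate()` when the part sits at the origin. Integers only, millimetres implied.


translate([454, 101, 0]) cube([2920, 189, 2624]);


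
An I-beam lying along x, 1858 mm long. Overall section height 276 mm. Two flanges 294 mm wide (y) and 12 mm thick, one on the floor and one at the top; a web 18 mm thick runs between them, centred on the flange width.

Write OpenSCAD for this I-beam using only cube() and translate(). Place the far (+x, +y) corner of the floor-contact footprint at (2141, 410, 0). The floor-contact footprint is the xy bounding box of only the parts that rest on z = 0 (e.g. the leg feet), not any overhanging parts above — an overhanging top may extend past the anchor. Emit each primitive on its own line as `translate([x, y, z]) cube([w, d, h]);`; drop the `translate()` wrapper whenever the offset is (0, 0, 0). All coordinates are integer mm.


translate([283, 116, 0]) cube([1858, 294, 12]);
translate([283, 254, 12]) cube([1858, 18, 252]);
translate([283, 116, 264]) cube([1858, 294, 12]);
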